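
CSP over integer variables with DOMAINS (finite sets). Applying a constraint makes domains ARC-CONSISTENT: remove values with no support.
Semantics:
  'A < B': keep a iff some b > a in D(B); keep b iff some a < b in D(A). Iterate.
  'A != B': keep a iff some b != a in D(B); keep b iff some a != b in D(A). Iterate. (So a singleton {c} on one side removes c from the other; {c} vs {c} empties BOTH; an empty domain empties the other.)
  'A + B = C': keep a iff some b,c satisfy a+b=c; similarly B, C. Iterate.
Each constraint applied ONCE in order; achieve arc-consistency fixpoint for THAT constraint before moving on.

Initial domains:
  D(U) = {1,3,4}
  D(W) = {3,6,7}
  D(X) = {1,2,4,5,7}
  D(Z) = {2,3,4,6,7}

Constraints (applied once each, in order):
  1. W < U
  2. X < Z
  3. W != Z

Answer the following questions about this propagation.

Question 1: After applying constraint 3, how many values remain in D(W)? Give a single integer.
Answer: 1

Derivation:
Constraint 1 (W < U) on D(W)={3,6,7} D(U)={1,3,4}: W {3,6,7}->{3}; U {1,3,4}->{4}
Constraint 2 (X < Z) on D(X)={1,2,4,5,7} D(Z)={2,3,4,6,7}: X {1,2,4,5,7}->{1,2,4,5}
Constraint 3 (W != Z) on D(W)={3} D(Z)={2,3,4,6,7}: Z {2,3,4,6,7}->{2,4,6,7}
So after constraint 3: D(W)={3}, size = 1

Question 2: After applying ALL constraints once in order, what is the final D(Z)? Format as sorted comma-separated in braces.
Answer: {2,4,6,7}

Derivation:
Constraint 1 (W < U) on D(W)={3,6,7} D(U)={1,3,4}: W {3,6,7}->{3}; U {1,3,4}->{4}
Constraint 2 (X < Z) on D(X)={1,2,4,5,7} D(Z)={2,3,4,6,7}: X {1,2,4,5,7}->{1,2,4,5}
Constraint 3 (W != Z) on D(W)={3} D(Z)={2,3,4,6,7}: Z {2,3,4,6,7}->{2,4,6,7}
So after all 3 constraints: D(Z) = {2,4,6,7}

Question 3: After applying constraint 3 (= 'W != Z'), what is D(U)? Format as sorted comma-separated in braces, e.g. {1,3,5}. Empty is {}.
Constraint 1 (W < U) on D(W)={3,6,7} D(U)={1,3,4}: W {3,6,7}->{3}; U {1,3,4}->{4}
Constraint 2 (X < Z) on D(X)={1,2,4,5,7} D(Z)={2,3,4,6,7}: X {1,2,4,5,7}->{1,2,4,5}
Constraint 3 (W != Z) on D(W)={3} D(Z)={2,3,4,6,7}: Z {2,3,4,6,7}->{2,4,6,7}
So after constraint 3: D(U) = {4}

Answer: {4}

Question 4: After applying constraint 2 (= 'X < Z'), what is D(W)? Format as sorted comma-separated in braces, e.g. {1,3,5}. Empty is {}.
Constraint 1 (W < U) on D(W)={3,6,7} D(U)={1,3,4}: W {3,6,7}->{3}; U {1,3,4}->{4}
Constraint 2 (X < Z) on D(X)={1,2,4,5,7} D(Z)={2,3,4,6,7}: X {1,2,4,5,7}->{1,2,4,5}
So after constraint 2: D(W) = {3}

Answer: {3}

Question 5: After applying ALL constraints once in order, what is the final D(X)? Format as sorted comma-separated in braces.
Answer: {1,2,4,5}

Derivation:
Constraint 1 (W < U) on D(W)={3,6,7} D(U)={1,3,4}: W {3,6,7}->{3}; U {1,3,4}->{4}
Constraint 2 (X < Z) on D(X)={1,2,4,5,7} D(Z)={2,3,4,6,7}: X {1,2,4,5,7}->{1,2,4,5}
Constraint 3 (W != Z) on D(W)={3} D(Z)={2,3,4,6,7}: Z {2,3,4,6,7}->{2,4,6,7}
So after all 3 constraints: D(X) = {1,2,4,5}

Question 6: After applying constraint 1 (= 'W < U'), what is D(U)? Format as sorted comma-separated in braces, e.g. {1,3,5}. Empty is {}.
Constraint 1 (W < U) on D(W)={3,6,7} D(U)={1,3,4}: W {3,6,7}->{3}; U {1,3,4}->{4}
So after constraint 1: D(U) = {4}

Answer: {4}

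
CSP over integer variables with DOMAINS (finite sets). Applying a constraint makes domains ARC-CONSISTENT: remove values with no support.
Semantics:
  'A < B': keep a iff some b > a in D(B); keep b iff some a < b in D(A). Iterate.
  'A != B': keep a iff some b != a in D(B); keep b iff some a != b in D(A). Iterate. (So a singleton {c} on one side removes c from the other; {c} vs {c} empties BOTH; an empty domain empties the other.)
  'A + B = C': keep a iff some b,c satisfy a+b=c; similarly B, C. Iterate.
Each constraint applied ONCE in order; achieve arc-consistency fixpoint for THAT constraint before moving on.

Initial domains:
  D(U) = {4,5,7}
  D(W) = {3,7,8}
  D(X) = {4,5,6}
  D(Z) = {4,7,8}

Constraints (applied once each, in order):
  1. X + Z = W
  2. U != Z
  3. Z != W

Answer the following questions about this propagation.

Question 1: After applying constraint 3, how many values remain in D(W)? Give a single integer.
Constraint 1 (X + Z = W) on D(X)={4,5,6} D(Z)={4,7,8} D(W)={3,7,8}: X {4,5,6}->{4}; Z {4,7,8}->{4}; W {3,7,8}->{8}
Constraint 2 (U != Z) on D(U)={4,5,7} D(Z)={4}: U {4,5,7}->{5,7}
Constraint 3 (Z != W) on D(Z)={4} D(W)={8}: no change
So after constraint 3: D(W)={8}, size = 1

Answer: 1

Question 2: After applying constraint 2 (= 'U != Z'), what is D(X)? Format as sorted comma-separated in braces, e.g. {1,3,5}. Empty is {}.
Answer: {4}

Derivation:
Constraint 1 (X + Z = W) on D(X)={4,5,6} D(Z)={4,7,8} D(W)={3,7,8}: X {4,5,6}->{4}; Z {4,7,8}->{4}; W {3,7,8}->{8}
Constraint 2 (U != Z) on D(U)={4,5,7} D(Z)={4}: U {4,5,7}->{5,7}
So after constraint 2: D(X) = {4}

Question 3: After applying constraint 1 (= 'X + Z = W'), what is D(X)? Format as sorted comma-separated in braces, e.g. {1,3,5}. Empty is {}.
Answer: {4}

Derivation:
Constraint 1 (X + Z = W) on D(X)={4,5,6} D(Z)={4,7,8} D(W)={3,7,8}: X {4,5,6}->{4}; Z {4,7,8}->{4}; W {3,7,8}->{8}
So after constraint 1: D(X) = {4}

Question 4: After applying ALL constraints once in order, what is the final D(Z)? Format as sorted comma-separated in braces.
Answer: {4}

Derivation:
Constraint 1 (X + Z = W) on D(X)={4,5,6} D(Z)={4,7,8} D(W)={3,7,8}: X {4,5,6}->{4}; Z {4,7,8}->{4}; W {3,7,8}->{8}
Constraint 2 (U != Z) on D(U)={4,5,7} D(Z)={4}: U {4,5,7}->{5,7}
Constraint 3 (Z != W) on D(Z)={4} D(W)={8}: no change
So after all 3 constraints: D(Z) = {4}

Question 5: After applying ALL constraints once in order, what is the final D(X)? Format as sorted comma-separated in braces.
Constraint 1 (X + Z = W) on D(X)={4,5,6} D(Z)={4,7,8} D(W)={3,7,8}: X {4,5,6}->{4}; Z {4,7,8}->{4}; W {3,7,8}->{8}
Constraint 2 (U != Z) on D(U)={4,5,7} D(Z)={4}: U {4,5,7}->{5,7}
Constraint 3 (Z != W) on D(Z)={4} D(W)={8}: no change
So after all 3 constraints: D(X) = {4}

Answer: {4}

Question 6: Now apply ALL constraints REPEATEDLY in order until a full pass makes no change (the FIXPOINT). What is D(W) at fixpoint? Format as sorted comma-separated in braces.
pass 0 (initial): D(W)={3,7,8}
pass 1: U {4,5,7}->{5,7}; W {3,7,8}->{8}; X {4,5,6}->{4}; Z {4,7,8}->{4}
pass 2: no change
Fixpoint after 2 passes: D(W) = {8}

Answer: {8}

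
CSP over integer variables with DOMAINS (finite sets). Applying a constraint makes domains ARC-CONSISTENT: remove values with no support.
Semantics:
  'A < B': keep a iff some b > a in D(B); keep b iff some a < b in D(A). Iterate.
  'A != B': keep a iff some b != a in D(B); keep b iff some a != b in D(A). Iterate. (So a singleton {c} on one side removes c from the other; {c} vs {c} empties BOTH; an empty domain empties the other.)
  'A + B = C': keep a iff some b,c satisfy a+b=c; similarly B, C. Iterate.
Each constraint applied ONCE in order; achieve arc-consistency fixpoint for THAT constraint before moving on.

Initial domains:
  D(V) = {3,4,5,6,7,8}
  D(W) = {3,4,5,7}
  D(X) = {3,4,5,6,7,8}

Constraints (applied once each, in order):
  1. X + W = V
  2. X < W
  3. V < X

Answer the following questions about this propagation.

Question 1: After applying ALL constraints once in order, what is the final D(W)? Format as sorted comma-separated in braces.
Constraint 1 (X + W = V) on D(X)={3,4,5,6,7,8} D(W)={3,4,5,7} D(V)={3,4,5,6,7,8}: X {3,4,5,6,7,8}->{3,4,5}; W {3,4,5,7}->{3,4,5}; V {3,4,5,6,7,8}->{6,7,8}
Constraint 2 (X < W) on D(X)={3,4,5} D(W)={3,4,5}: X {3,4,5}->{3,4}; W {3,4,5}->{4,5}
Constraint 3 (V < X) on D(V)={6,7,8} D(X)={3,4}: V {6,7,8}->{}; X {3,4}->{}
So after all 3 constraints: D(W) = {4,5}

Answer: {4,5}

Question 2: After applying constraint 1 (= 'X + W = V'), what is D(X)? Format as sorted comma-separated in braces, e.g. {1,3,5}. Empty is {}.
Constraint 1 (X + W = V) on D(X)={3,4,5,6,7,8} D(W)={3,4,5,7} D(V)={3,4,5,6,7,8}: X {3,4,5,6,7,8}->{3,4,5}; W {3,4,5,7}->{3,4,5}; V {3,4,5,6,7,8}->{6,7,8}
So after constraint 1: D(X) = {3,4,5}

Answer: {3,4,5}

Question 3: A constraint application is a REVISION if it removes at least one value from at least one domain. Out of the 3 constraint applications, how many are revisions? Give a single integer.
Constraint 1 (X + W = V) on D(X)={3,4,5,6,7,8} D(W)={3,4,5,7} D(V)={3,4,5,6,7,8}: X {3,4,5,6,7,8}->{3,4,5}; W {3,4,5,7}->{3,4,5}; V {3,4,5,6,7,8}->{6,7,8} => REVISION
Constraint 2 (X < W) on D(X)={3,4,5} D(W)={3,4,5}: X {3,4,5}->{3,4}; W {3,4,5}->{4,5} => REVISION
Constraint 3 (V < X) on D(V)={6,7,8} D(X)={3,4}: V {6,7,8}->{}; X {3,4}->{} => REVISION
Total revisions = 3

Answer: 3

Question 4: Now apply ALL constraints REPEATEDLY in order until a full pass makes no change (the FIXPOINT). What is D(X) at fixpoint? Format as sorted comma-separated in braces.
Answer: {}

Derivation:
pass 0 (initial): D(X)={3,4,5,6,7,8}
pass 1: V {3,4,5,6,7,8}->{}; W {3,4,5,7}->{4,5}; X {3,4,5,6,7,8}->{}
pass 2: W {4,5}->{}
pass 3: no change
Fixpoint after 3 passes: D(X) = {}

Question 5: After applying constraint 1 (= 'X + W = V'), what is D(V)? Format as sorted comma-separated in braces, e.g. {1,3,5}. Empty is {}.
Constraint 1 (X + W = V) on D(X)={3,4,5,6,7,8} D(W)={3,4,5,7} D(V)={3,4,5,6,7,8}: X {3,4,5,6,7,8}->{3,4,5}; W {3,4,5,7}->{3,4,5}; V {3,4,5,6,7,8}->{6,7,8}
So after constraint 1: D(V) = {6,7,8}

Answer: {6,7,8}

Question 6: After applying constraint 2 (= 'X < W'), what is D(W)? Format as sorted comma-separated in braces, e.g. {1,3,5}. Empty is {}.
Answer: {4,5}

Derivation:
Constraint 1 (X + W = V) on D(X)={3,4,5,6,7,8} D(W)={3,4,5,7} D(V)={3,4,5,6,7,8}: X {3,4,5,6,7,8}->{3,4,5}; W {3,4,5,7}->{3,4,5}; V {3,4,5,6,7,8}->{6,7,8}
Constraint 2 (X < W) on D(X)={3,4,5} D(W)={3,4,5}: X {3,4,5}->{3,4}; W {3,4,5}->{4,5}
So after constraint 2: D(W) = {4,5}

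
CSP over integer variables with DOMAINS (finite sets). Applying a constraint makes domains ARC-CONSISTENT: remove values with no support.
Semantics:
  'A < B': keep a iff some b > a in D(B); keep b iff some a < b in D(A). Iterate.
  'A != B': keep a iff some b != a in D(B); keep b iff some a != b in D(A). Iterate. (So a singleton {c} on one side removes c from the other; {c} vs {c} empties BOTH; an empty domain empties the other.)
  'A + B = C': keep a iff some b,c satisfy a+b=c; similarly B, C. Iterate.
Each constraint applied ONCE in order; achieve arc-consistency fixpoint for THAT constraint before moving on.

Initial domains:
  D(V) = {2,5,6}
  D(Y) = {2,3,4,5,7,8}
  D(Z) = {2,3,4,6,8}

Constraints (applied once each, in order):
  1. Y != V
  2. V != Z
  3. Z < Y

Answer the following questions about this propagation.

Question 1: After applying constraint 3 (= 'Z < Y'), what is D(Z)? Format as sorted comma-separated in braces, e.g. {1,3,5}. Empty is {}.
Constraint 1 (Y != V) on D(Y)={2,3,4,5,7,8} D(V)={2,5,6}: no change
Constraint 2 (V != Z) on D(V)={2,5,6} D(Z)={2,3,4,6,8}: no change
Constraint 3 (Z < Y) on D(Z)={2,3,4,6,8} D(Y)={2,3,4,5,7,8}: Z {2,3,4,6,8}->{2,3,4,6}; Y {2,3,4,5,7,8}->{3,4,5,7,8}
So after constraint 3: D(Z) = {2,3,4,6}

Answer: {2,3,4,6}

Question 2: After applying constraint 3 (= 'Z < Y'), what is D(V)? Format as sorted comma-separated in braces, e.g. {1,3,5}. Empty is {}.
Answer: {2,5,6}

Derivation:
Constraint 1 (Y != V) on D(Y)={2,3,4,5,7,8} D(V)={2,5,6}: no change
Constraint 2 (V != Z) on D(V)={2,5,6} D(Z)={2,3,4,6,8}: no change
Constraint 3 (Z < Y) on D(Z)={2,3,4,6,8} D(Y)={2,3,4,5,7,8}: Z {2,3,4,6,8}->{2,3,4,6}; Y {2,3,4,5,7,8}->{3,4,5,7,8}
So after constraint 3: D(V) = {2,5,6}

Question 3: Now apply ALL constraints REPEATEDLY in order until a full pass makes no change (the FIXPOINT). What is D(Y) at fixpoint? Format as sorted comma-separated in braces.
Answer: {3,4,5,7,8}

Derivation:
pass 0 (initial): D(Y)={2,3,4,5,7,8}
pass 1: Y {2,3,4,5,7,8}->{3,4,5,7,8}; Z {2,3,4,6,8}->{2,3,4,6}
pass 2: no change
Fixpoint after 2 passes: D(Y) = {3,4,5,7,8}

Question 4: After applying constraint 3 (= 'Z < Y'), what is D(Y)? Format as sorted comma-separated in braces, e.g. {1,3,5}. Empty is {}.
Answer: {3,4,5,7,8}

Derivation:
Constraint 1 (Y != V) on D(Y)={2,3,4,5,7,8} D(V)={2,5,6}: no change
Constraint 2 (V != Z) on D(V)={2,5,6} D(Z)={2,3,4,6,8}: no change
Constraint 3 (Z < Y) on D(Z)={2,3,4,6,8} D(Y)={2,3,4,5,7,8}: Z {2,3,4,6,8}->{2,3,4,6}; Y {2,3,4,5,7,8}->{3,4,5,7,8}
So after constraint 3: D(Y) = {3,4,5,7,8}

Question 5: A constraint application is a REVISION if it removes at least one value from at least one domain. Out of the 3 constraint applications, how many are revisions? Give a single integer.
Answer: 1

Derivation:
Constraint 1 (Y != V) on D(Y)={2,3,4,5,7,8} D(V)={2,5,6}: no change => not a revision
Constraint 2 (V != Z) on D(V)={2,5,6} D(Z)={2,3,4,6,8}: no change => not a revision
Constraint 3 (Z < Y) on D(Z)={2,3,4,6,8} D(Y)={2,3,4,5,7,8}: Z {2,3,4,6,8}->{2,3,4,6}; Y {2,3,4,5,7,8}->{3,4,5,7,8} => REVISION
Total revisions = 1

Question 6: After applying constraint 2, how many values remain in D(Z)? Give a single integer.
Constraint 1 (Y != V) on D(Y)={2,3,4,5,7,8} D(V)={2,5,6}: no change
Constraint 2 (V != Z) on D(V)={2,5,6} D(Z)={2,3,4,6,8}: no change
So after constraint 2: D(Z)={2,3,4,6,8}, size = 5

Answer: 5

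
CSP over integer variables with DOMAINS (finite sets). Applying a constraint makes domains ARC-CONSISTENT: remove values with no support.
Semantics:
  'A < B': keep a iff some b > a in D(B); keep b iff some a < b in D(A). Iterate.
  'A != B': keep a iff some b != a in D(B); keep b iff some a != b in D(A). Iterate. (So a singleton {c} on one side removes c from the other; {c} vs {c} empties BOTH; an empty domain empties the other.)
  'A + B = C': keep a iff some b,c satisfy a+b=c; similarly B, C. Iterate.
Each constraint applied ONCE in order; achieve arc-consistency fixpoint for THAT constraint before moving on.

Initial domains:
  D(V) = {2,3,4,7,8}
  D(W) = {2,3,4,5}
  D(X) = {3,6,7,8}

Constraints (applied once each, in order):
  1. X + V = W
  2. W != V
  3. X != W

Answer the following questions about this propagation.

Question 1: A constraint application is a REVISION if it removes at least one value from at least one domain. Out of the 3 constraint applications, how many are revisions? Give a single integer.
Constraint 1 (X + V = W) on D(X)={3,6,7,8} D(V)={2,3,4,7,8} D(W)={2,3,4,5}: X {3,6,7,8}->{3}; V {2,3,4,7,8}->{2}; W {2,3,4,5}->{5} => REVISION
Constraint 2 (W != V) on D(W)={5} D(V)={2}: no change => not a revision
Constraint 3 (X != W) on D(X)={3} D(W)={5}: no change => not a revision
Total revisions = 1

Answer: 1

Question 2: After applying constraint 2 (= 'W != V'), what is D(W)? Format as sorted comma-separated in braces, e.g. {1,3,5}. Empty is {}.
Constraint 1 (X + V = W) on D(X)={3,6,7,8} D(V)={2,3,4,7,8} D(W)={2,3,4,5}: X {3,6,7,8}->{3}; V {2,3,4,7,8}->{2}; W {2,3,4,5}->{5}
Constraint 2 (W != V) on D(W)={5} D(V)={2}: no change
So after constraint 2: D(W) = {5}

Answer: {5}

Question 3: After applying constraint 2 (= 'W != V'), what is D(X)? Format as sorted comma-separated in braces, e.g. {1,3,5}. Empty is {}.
Constraint 1 (X + V = W) on D(X)={3,6,7,8} D(V)={2,3,4,7,8} D(W)={2,3,4,5}: X {3,6,7,8}->{3}; V {2,3,4,7,8}->{2}; W {2,3,4,5}->{5}
Constraint 2 (W != V) on D(W)={5} D(V)={2}: no change
So after constraint 2: D(X) = {3}

Answer: {3}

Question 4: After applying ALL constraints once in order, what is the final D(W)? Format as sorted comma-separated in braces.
Answer: {5}

Derivation:
Constraint 1 (X + V = W) on D(X)={3,6,7,8} D(V)={2,3,4,7,8} D(W)={2,3,4,5}: X {3,6,7,8}->{3}; V {2,3,4,7,8}->{2}; W {2,3,4,5}->{5}
Constraint 2 (W != V) on D(W)={5} D(V)={2}: no change
Constraint 3 (X != W) on D(X)={3} D(W)={5}: no change
So after all 3 constraints: D(W) = {5}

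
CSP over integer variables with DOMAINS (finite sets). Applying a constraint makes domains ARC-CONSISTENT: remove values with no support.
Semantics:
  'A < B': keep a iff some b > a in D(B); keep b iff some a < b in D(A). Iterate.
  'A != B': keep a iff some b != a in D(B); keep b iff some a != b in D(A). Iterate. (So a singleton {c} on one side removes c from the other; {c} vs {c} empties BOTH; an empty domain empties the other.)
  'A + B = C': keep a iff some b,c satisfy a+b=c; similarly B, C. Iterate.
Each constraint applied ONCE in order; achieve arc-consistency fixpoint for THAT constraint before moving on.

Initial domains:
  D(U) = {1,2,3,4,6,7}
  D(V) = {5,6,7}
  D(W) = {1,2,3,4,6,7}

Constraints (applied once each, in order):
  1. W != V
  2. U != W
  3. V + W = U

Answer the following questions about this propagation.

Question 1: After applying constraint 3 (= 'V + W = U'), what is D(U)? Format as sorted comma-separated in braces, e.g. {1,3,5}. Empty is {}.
Answer: {6,7}

Derivation:
Constraint 1 (W != V) on D(W)={1,2,3,4,6,7} D(V)={5,6,7}: no change
Constraint 2 (U != W) on D(U)={1,2,3,4,6,7} D(W)={1,2,3,4,6,7}: no change
Constraint 3 (V + W = U) on D(V)={5,6,7} D(W)={1,2,3,4,6,7} D(U)={1,2,3,4,6,7}: V {5,6,7}->{5,6}; W {1,2,3,4,6,7}->{1,2}; U {1,2,3,4,6,7}->{6,7}
So after constraint 3: D(U) = {6,7}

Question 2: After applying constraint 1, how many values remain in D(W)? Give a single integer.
Answer: 6

Derivation:
Constraint 1 (W != V) on D(W)={1,2,3,4,6,7} D(V)={5,6,7}: no change
So after constraint 1: D(W)={1,2,3,4,6,7}, size = 6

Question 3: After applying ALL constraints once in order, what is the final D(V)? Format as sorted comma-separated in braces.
Answer: {5,6}

Derivation:
Constraint 1 (W != V) on D(W)={1,2,3,4,6,7} D(V)={5,6,7}: no change
Constraint 2 (U != W) on D(U)={1,2,3,4,6,7} D(W)={1,2,3,4,6,7}: no change
Constraint 3 (V + W = U) on D(V)={5,6,7} D(W)={1,2,3,4,6,7} D(U)={1,2,3,4,6,7}: V {5,6,7}->{5,6}; W {1,2,3,4,6,7}->{1,2}; U {1,2,3,4,6,7}->{6,7}
So after all 3 constraints: D(V) = {5,6}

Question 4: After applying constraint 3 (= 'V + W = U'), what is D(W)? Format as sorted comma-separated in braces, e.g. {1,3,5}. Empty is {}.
Constraint 1 (W != V) on D(W)={1,2,3,4,6,7} D(V)={5,6,7}: no change
Constraint 2 (U != W) on D(U)={1,2,3,4,6,7} D(W)={1,2,3,4,6,7}: no change
Constraint 3 (V + W = U) on D(V)={5,6,7} D(W)={1,2,3,4,6,7} D(U)={1,2,3,4,6,7}: V {5,6,7}->{5,6}; W {1,2,3,4,6,7}->{1,2}; U {1,2,3,4,6,7}->{6,7}
So after constraint 3: D(W) = {1,2}

Answer: {1,2}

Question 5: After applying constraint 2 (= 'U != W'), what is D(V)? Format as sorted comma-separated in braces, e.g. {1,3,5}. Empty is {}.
Answer: {5,6,7}

Derivation:
Constraint 1 (W != V) on D(W)={1,2,3,4,6,7} D(V)={5,6,7}: no change
Constraint 2 (U != W) on D(U)={1,2,3,4,6,7} D(W)={1,2,3,4,6,7}: no change
So after constraint 2: D(V) = {5,6,7}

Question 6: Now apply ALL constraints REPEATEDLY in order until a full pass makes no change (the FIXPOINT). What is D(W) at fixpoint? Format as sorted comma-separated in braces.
Answer: {1,2}

Derivation:
pass 0 (initial): D(W)={1,2,3,4,6,7}
pass 1: U {1,2,3,4,6,7}->{6,7}; V {5,6,7}->{5,6}; W {1,2,3,4,6,7}->{1,2}
pass 2: no change
Fixpoint after 2 passes: D(W) = {1,2}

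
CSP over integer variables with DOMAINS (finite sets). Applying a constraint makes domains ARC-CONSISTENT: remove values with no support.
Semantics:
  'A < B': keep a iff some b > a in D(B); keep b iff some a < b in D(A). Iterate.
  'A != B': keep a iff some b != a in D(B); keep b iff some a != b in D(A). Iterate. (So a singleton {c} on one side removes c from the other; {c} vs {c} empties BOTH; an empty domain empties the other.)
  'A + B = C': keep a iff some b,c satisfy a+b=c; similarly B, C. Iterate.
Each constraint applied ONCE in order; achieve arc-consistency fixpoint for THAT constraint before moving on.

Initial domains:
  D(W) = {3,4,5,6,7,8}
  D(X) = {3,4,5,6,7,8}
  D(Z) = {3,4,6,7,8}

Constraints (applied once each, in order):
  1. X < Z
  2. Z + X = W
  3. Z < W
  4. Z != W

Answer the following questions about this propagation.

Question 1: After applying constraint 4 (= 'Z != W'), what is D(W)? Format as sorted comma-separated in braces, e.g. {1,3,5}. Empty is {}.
Answer: {7,8}

Derivation:
Constraint 1 (X < Z) on D(X)={3,4,5,6,7,8} D(Z)={3,4,6,7,8}: X {3,4,5,6,7,8}->{3,4,5,6,7}; Z {3,4,6,7,8}->{4,6,7,8}
Constraint 2 (Z + X = W) on D(Z)={4,6,7,8} D(X)={3,4,5,6,7} D(W)={3,4,5,6,7,8}: Z {4,6,7,8}->{4}; X {3,4,5,6,7}->{3,4}; W {3,4,5,6,7,8}->{7,8}
Constraint 3 (Z < W) on D(Z)={4} D(W)={7,8}: no change
Constraint 4 (Z != W) on D(Z)={4} D(W)={7,8}: no change
So after constraint 4: D(W) = {7,8}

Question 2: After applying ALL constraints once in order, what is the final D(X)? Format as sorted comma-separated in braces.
Answer: {3,4}

Derivation:
Constraint 1 (X < Z) on D(X)={3,4,5,6,7,8} D(Z)={3,4,6,7,8}: X {3,4,5,6,7,8}->{3,4,5,6,7}; Z {3,4,6,7,8}->{4,6,7,8}
Constraint 2 (Z + X = W) on D(Z)={4,6,7,8} D(X)={3,4,5,6,7} D(W)={3,4,5,6,7,8}: Z {4,6,7,8}->{4}; X {3,4,5,6,7}->{3,4}; W {3,4,5,6,7,8}->{7,8}
Constraint 3 (Z < W) on D(Z)={4} D(W)={7,8}: no change
Constraint 4 (Z != W) on D(Z)={4} D(W)={7,8}: no change
So after all 4 constraints: D(X) = {3,4}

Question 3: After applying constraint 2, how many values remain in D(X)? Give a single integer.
Constraint 1 (X < Z) on D(X)={3,4,5,6,7,8} D(Z)={3,4,6,7,8}: X {3,4,5,6,7,8}->{3,4,5,6,7}; Z {3,4,6,7,8}->{4,6,7,8}
Constraint 2 (Z + X = W) on D(Z)={4,6,7,8} D(X)={3,4,5,6,7} D(W)={3,4,5,6,7,8}: Z {4,6,7,8}->{4}; X {3,4,5,6,7}->{3,4}; W {3,4,5,6,7,8}->{7,8}
So after constraint 2: D(X)={3,4}, size = 2

Answer: 2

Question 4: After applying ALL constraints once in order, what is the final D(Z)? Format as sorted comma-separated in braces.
Answer: {4}

Derivation:
Constraint 1 (X < Z) on D(X)={3,4,5,6,7,8} D(Z)={3,4,6,7,8}: X {3,4,5,6,7,8}->{3,4,5,6,7}; Z {3,4,6,7,8}->{4,6,7,8}
Constraint 2 (Z + X = W) on D(Z)={4,6,7,8} D(X)={3,4,5,6,7} D(W)={3,4,5,6,7,8}: Z {4,6,7,8}->{4}; X {3,4,5,6,7}->{3,4}; W {3,4,5,6,7,8}->{7,8}
Constraint 3 (Z < W) on D(Z)={4} D(W)={7,8}: no change
Constraint 4 (Z != W) on D(Z)={4} D(W)={7,8}: no change
So after all 4 constraints: D(Z) = {4}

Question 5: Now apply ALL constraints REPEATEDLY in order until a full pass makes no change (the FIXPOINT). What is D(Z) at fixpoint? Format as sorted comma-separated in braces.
pass 0 (initial): D(Z)={3,4,6,7,8}
pass 1: W {3,4,5,6,7,8}->{7,8}; X {3,4,5,6,7,8}->{3,4}; Z {3,4,6,7,8}->{4}
pass 2: W {7,8}->{7}; X {3,4}->{3}
pass 3: no change
Fixpoint after 3 passes: D(Z) = {4}

Answer: {4}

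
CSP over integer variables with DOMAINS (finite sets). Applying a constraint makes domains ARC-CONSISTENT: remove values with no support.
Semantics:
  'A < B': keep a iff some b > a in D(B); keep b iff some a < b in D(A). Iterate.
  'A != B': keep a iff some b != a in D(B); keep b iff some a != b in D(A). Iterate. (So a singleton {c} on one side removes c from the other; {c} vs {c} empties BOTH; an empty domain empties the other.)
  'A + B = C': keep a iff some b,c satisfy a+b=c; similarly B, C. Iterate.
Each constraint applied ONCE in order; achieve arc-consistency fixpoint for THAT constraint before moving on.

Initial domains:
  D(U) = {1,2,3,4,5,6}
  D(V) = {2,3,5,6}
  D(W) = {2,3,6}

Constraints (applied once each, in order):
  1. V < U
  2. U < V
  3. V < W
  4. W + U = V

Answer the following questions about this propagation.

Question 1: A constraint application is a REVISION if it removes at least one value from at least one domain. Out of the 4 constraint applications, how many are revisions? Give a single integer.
Constraint 1 (V < U) on D(V)={2,3,5,6} D(U)={1,2,3,4,5,6}: V {2,3,5,6}->{2,3,5}; U {1,2,3,4,5,6}->{3,4,5,6} => REVISION
Constraint 2 (U < V) on D(U)={3,4,5,6} D(V)={2,3,5}: U {3,4,5,6}->{3,4}; V {2,3,5}->{5} => REVISION
Constraint 3 (V < W) on D(V)={5} D(W)={2,3,6}: W {2,3,6}->{6} => REVISION
Constraint 4 (W + U = V) on D(W)={6} D(U)={3,4} D(V)={5}: W {6}->{}; U {3,4}->{}; V {5}->{} => REVISION
Total revisions = 4

Answer: 4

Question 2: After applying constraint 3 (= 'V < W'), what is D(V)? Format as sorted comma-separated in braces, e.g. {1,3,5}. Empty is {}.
Constraint 1 (V < U) on D(V)={2,3,5,6} D(U)={1,2,3,4,5,6}: V {2,3,5,6}->{2,3,5}; U {1,2,3,4,5,6}->{3,4,5,6}
Constraint 2 (U < V) on D(U)={3,4,5,6} D(V)={2,3,5}: U {3,4,5,6}->{3,4}; V {2,3,5}->{5}
Constraint 3 (V < W) on D(V)={5} D(W)={2,3,6}: W {2,3,6}->{6}
So after constraint 3: D(V) = {5}

Answer: {5}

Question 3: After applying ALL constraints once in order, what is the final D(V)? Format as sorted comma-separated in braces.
Answer: {}

Derivation:
Constraint 1 (V < U) on D(V)={2,3,5,6} D(U)={1,2,3,4,5,6}: V {2,3,5,6}->{2,3,5}; U {1,2,3,4,5,6}->{3,4,5,6}
Constraint 2 (U < V) on D(U)={3,4,5,6} D(V)={2,3,5}: U {3,4,5,6}->{3,4}; V {2,3,5}->{5}
Constraint 3 (V < W) on D(V)={5} D(W)={2,3,6}: W {2,3,6}->{6}
Constraint 4 (W + U = V) on D(W)={6} D(U)={3,4} D(V)={5}: W {6}->{}; U {3,4}->{}; V {5}->{}
So after all 4 constraints: D(V) = {}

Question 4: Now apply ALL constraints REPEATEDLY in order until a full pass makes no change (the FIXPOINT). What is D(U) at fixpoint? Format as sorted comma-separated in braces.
Answer: {}

Derivation:
pass 0 (initial): D(U)={1,2,3,4,5,6}
pass 1: U {1,2,3,4,5,6}->{}; V {2,3,5,6}->{}; W {2,3,6}->{}
pass 2: no change
Fixpoint after 2 passes: D(U) = {}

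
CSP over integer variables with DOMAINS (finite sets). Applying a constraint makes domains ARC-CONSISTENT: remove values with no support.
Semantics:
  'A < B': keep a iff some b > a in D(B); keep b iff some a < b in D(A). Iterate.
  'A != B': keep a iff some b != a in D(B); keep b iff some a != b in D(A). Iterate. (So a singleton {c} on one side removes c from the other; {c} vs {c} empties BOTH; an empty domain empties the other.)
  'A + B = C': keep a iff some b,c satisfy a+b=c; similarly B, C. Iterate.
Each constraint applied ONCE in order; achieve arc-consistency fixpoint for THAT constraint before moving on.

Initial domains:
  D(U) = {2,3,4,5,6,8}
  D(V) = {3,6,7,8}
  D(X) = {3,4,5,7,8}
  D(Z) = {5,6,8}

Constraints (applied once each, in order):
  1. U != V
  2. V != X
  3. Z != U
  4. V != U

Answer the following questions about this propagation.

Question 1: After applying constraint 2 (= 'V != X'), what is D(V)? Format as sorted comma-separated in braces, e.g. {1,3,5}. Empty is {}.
Answer: {3,6,7,8}

Derivation:
Constraint 1 (U != V) on D(U)={2,3,4,5,6,8} D(V)={3,6,7,8}: no change
Constraint 2 (V != X) on D(V)={3,6,7,8} D(X)={3,4,5,7,8}: no change
So after constraint 2: D(V) = {3,6,7,8}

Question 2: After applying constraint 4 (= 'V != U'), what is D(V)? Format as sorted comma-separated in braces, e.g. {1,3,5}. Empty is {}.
Answer: {3,6,7,8}

Derivation:
Constraint 1 (U != V) on D(U)={2,3,4,5,6,8} D(V)={3,6,7,8}: no change
Constraint 2 (V != X) on D(V)={3,6,7,8} D(X)={3,4,5,7,8}: no change
Constraint 3 (Z != U) on D(Z)={5,6,8} D(U)={2,3,4,5,6,8}: no change
Constraint 4 (V != U) on D(V)={3,6,7,8} D(U)={2,3,4,5,6,8}: no change
So after constraint 4: D(V) = {3,6,7,8}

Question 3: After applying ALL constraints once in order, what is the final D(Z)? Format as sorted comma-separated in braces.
Answer: {5,6,8}

Derivation:
Constraint 1 (U != V) on D(U)={2,3,4,5,6,8} D(V)={3,6,7,8}: no change
Constraint 2 (V != X) on D(V)={3,6,7,8} D(X)={3,4,5,7,8}: no change
Constraint 3 (Z != U) on D(Z)={5,6,8} D(U)={2,3,4,5,6,8}: no change
Constraint 4 (V != U) on D(V)={3,6,7,8} D(U)={2,3,4,5,6,8}: no change
So after all 4 constraints: D(Z) = {5,6,8}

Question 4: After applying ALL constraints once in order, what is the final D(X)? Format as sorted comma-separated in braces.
Answer: {3,4,5,7,8}

Derivation:
Constraint 1 (U != V) on D(U)={2,3,4,5,6,8} D(V)={3,6,7,8}: no change
Constraint 2 (V != X) on D(V)={3,6,7,8} D(X)={3,4,5,7,8}: no change
Constraint 3 (Z != U) on D(Z)={5,6,8} D(U)={2,3,4,5,6,8}: no change
Constraint 4 (V != U) on D(V)={3,6,7,8} D(U)={2,3,4,5,6,8}: no change
So after all 4 constraints: D(X) = {3,4,5,7,8}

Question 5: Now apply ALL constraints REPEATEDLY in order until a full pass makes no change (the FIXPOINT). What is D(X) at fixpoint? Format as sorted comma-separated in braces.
pass 0 (initial): D(X)={3,4,5,7,8}
pass 1: no change
Fixpoint after 1 passes: D(X) = {3,4,5,7,8}

Answer: {3,4,5,7,8}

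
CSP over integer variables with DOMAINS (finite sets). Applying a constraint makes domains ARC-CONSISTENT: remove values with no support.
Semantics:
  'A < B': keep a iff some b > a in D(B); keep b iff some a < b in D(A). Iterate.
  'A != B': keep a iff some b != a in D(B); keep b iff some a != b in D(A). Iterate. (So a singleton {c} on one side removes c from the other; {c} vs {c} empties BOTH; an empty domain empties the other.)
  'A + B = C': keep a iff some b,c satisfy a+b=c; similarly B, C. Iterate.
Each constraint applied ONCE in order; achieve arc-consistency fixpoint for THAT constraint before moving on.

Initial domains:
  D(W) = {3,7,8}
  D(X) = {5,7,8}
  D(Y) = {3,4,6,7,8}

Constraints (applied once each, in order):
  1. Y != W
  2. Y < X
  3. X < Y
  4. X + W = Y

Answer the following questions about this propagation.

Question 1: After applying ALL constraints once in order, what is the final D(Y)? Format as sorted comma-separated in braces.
Answer: {}

Derivation:
Constraint 1 (Y != W) on D(Y)={3,4,6,7,8} D(W)={3,7,8}: no change
Constraint 2 (Y < X) on D(Y)={3,4,6,7,8} D(X)={5,7,8}: Y {3,4,6,7,8}->{3,4,6,7}
Constraint 3 (X < Y) on D(X)={5,7,8} D(Y)={3,4,6,7}: X {5,7,8}->{5}; Y {3,4,6,7}->{6,7}
Constraint 4 (X + W = Y) on D(X)={5} D(W)={3,7,8} D(Y)={6,7}: X {5}->{}; W {3,7,8}->{}; Y {6,7}->{}
So after all 4 constraints: D(Y) = {}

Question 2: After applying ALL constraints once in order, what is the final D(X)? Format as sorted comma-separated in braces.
Constraint 1 (Y != W) on D(Y)={3,4,6,7,8} D(W)={3,7,8}: no change
Constraint 2 (Y < X) on D(Y)={3,4,6,7,8} D(X)={5,7,8}: Y {3,4,6,7,8}->{3,4,6,7}
Constraint 3 (X < Y) on D(X)={5,7,8} D(Y)={3,4,6,7}: X {5,7,8}->{5}; Y {3,4,6,7}->{6,7}
Constraint 4 (X + W = Y) on D(X)={5} D(W)={3,7,8} D(Y)={6,7}: X {5}->{}; W {3,7,8}->{}; Y {6,7}->{}
So after all 4 constraints: D(X) = {}

Answer: {}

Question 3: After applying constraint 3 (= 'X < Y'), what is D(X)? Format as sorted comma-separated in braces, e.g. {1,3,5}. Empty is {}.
Constraint 1 (Y != W) on D(Y)={3,4,6,7,8} D(W)={3,7,8}: no change
Constraint 2 (Y < X) on D(Y)={3,4,6,7,8} D(X)={5,7,8}: Y {3,4,6,7,8}->{3,4,6,7}
Constraint 3 (X < Y) on D(X)={5,7,8} D(Y)={3,4,6,7}: X {5,7,8}->{5}; Y {3,4,6,7}->{6,7}
So after constraint 3: D(X) = {5}

Answer: {5}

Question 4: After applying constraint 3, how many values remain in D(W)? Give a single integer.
Answer: 3

Derivation:
Constraint 1 (Y != W) on D(Y)={3,4,6,7,8} D(W)={3,7,8}: no change
Constraint 2 (Y < X) on D(Y)={3,4,6,7,8} D(X)={5,7,8}: Y {3,4,6,7,8}->{3,4,6,7}
Constraint 3 (X < Y) on D(X)={5,7,8} D(Y)={3,4,6,7}: X {5,7,8}->{5}; Y {3,4,6,7}->{6,7}
So after constraint 3: D(W)={3,7,8}, size = 3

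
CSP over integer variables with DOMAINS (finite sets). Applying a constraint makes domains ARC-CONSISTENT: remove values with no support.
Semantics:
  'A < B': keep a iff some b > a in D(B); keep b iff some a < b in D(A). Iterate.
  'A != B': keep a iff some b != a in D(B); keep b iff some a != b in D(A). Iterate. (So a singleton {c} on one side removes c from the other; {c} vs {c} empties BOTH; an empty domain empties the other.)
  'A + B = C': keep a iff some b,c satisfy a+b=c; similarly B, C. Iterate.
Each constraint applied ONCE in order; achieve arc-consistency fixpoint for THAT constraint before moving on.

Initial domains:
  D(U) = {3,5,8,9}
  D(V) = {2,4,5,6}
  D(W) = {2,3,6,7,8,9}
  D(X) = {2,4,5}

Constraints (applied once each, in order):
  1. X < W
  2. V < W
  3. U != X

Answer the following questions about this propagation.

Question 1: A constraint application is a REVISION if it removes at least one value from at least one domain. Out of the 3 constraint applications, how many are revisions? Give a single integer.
Answer: 1

Derivation:
Constraint 1 (X < W) on D(X)={2,4,5} D(W)={2,3,6,7,8,9}: W {2,3,6,7,8,9}->{3,6,7,8,9} => REVISION
Constraint 2 (V < W) on D(V)={2,4,5,6} D(W)={3,6,7,8,9}: no change => not a revision
Constraint 3 (U != X) on D(U)={3,5,8,9} D(X)={2,4,5}: no change => not a revision
Total revisions = 1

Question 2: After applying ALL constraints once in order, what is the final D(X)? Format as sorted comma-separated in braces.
Constraint 1 (X < W) on D(X)={2,4,5} D(W)={2,3,6,7,8,9}: W {2,3,6,7,8,9}->{3,6,7,8,9}
Constraint 2 (V < W) on D(V)={2,4,5,6} D(W)={3,6,7,8,9}: no change
Constraint 3 (U != X) on D(U)={3,5,8,9} D(X)={2,4,5}: no change
So after all 3 constraints: D(X) = {2,4,5}

Answer: {2,4,5}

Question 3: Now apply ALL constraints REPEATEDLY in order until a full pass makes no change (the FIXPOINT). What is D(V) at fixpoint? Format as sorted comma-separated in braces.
pass 0 (initial): D(V)={2,4,5,6}
pass 1: W {2,3,6,7,8,9}->{3,6,7,8,9}
pass 2: no change
Fixpoint after 2 passes: D(V) = {2,4,5,6}

Answer: {2,4,5,6}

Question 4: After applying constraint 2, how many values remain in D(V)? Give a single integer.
Constraint 1 (X < W) on D(X)={2,4,5} D(W)={2,3,6,7,8,9}: W {2,3,6,7,8,9}->{3,6,7,8,9}
Constraint 2 (V < W) on D(V)={2,4,5,6} D(W)={3,6,7,8,9}: no change
So after constraint 2: D(V)={2,4,5,6}, size = 4

Answer: 4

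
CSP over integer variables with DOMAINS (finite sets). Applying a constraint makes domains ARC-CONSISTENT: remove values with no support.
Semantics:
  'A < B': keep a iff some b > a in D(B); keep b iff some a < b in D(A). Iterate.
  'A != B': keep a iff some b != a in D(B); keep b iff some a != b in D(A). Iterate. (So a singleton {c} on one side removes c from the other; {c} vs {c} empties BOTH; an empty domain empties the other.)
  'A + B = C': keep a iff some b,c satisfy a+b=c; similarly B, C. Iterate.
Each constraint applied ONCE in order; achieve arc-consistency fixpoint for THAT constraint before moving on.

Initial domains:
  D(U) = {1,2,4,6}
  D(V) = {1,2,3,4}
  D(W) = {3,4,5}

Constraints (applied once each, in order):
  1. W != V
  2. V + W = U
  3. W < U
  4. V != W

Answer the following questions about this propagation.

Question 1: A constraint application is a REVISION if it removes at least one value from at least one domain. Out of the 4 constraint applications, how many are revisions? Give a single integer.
Answer: 1

Derivation:
Constraint 1 (W != V) on D(W)={3,4,5} D(V)={1,2,3,4}: no change => not a revision
Constraint 2 (V + W = U) on D(V)={1,2,3,4} D(W)={3,4,5} D(U)={1,2,4,6}: V {1,2,3,4}->{1,2,3}; U {1,2,4,6}->{4,6} => REVISION
Constraint 3 (W < U) on D(W)={3,4,5} D(U)={4,6}: no change => not a revision
Constraint 4 (V != W) on D(V)={1,2,3} D(W)={3,4,5}: no change => not a revision
Total revisions = 1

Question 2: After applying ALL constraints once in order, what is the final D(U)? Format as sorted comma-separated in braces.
Answer: {4,6}

Derivation:
Constraint 1 (W != V) on D(W)={3,4,5} D(V)={1,2,3,4}: no change
Constraint 2 (V + W = U) on D(V)={1,2,3,4} D(W)={3,4,5} D(U)={1,2,4,6}: V {1,2,3,4}->{1,2,3}; U {1,2,4,6}->{4,6}
Constraint 3 (W < U) on D(W)={3,4,5} D(U)={4,6}: no change
Constraint 4 (V != W) on D(V)={1,2,3} D(W)={3,4,5}: no change
So after all 4 constraints: D(U) = {4,6}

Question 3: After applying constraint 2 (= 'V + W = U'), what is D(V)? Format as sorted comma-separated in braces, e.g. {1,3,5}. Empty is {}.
Answer: {1,2,3}

Derivation:
Constraint 1 (W != V) on D(W)={3,4,5} D(V)={1,2,3,4}: no change
Constraint 2 (V + W = U) on D(V)={1,2,3,4} D(W)={3,4,5} D(U)={1,2,4,6}: V {1,2,3,4}->{1,2,3}; U {1,2,4,6}->{4,6}
So after constraint 2: D(V) = {1,2,3}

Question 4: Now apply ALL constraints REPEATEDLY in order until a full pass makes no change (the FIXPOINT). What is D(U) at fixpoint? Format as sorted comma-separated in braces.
pass 0 (initial): D(U)={1,2,4,6}
pass 1: U {1,2,4,6}->{4,6}; V {1,2,3,4}->{1,2,3}
pass 2: no change
Fixpoint after 2 passes: D(U) = {4,6}

Answer: {4,6}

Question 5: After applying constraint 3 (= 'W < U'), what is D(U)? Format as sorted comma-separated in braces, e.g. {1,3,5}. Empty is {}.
Constraint 1 (W != V) on D(W)={3,4,5} D(V)={1,2,3,4}: no change
Constraint 2 (V + W = U) on D(V)={1,2,3,4} D(W)={3,4,5} D(U)={1,2,4,6}: V {1,2,3,4}->{1,2,3}; U {1,2,4,6}->{4,6}
Constraint 3 (W < U) on D(W)={3,4,5} D(U)={4,6}: no change
So after constraint 3: D(U) = {4,6}

Answer: {4,6}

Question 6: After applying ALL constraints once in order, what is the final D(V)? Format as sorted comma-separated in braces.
Answer: {1,2,3}

Derivation:
Constraint 1 (W != V) on D(W)={3,4,5} D(V)={1,2,3,4}: no change
Constraint 2 (V + W = U) on D(V)={1,2,3,4} D(W)={3,4,5} D(U)={1,2,4,6}: V {1,2,3,4}->{1,2,3}; U {1,2,4,6}->{4,6}
Constraint 3 (W < U) on D(W)={3,4,5} D(U)={4,6}: no change
Constraint 4 (V != W) on D(V)={1,2,3} D(W)={3,4,5}: no change
So after all 4 constraints: D(V) = {1,2,3}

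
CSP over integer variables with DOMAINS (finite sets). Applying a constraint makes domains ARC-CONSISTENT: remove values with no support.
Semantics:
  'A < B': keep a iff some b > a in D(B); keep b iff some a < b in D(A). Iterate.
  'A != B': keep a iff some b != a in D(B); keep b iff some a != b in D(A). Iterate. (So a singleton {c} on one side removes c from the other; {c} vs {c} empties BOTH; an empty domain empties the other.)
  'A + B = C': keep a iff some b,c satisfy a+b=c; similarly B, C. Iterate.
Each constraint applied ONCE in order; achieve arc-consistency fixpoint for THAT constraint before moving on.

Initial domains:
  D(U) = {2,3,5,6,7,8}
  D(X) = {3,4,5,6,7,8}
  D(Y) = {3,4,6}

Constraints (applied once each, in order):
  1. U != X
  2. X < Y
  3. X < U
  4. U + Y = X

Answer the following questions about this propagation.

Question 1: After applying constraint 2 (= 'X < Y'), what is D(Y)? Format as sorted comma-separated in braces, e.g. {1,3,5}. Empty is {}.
Answer: {4,6}

Derivation:
Constraint 1 (U != X) on D(U)={2,3,5,6,7,8} D(X)={3,4,5,6,7,8}: no change
Constraint 2 (X < Y) on D(X)={3,4,5,6,7,8} D(Y)={3,4,6}: X {3,4,5,6,7,8}->{3,4,5}; Y {3,4,6}->{4,6}
So after constraint 2: D(Y) = {4,6}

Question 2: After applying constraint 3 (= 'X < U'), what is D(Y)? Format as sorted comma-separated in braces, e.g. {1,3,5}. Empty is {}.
Constraint 1 (U != X) on D(U)={2,3,5,6,7,8} D(X)={3,4,5,6,7,8}: no change
Constraint 2 (X < Y) on D(X)={3,4,5,6,7,8} D(Y)={3,4,6}: X {3,4,5,6,7,8}->{3,4,5}; Y {3,4,6}->{4,6}
Constraint 3 (X < U) on D(X)={3,4,5} D(U)={2,3,5,6,7,8}: U {2,3,5,6,7,8}->{5,6,7,8}
So after constraint 3: D(Y) = {4,6}

Answer: {4,6}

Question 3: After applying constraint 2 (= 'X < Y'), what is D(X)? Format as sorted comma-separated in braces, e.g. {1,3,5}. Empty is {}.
Constraint 1 (U != X) on D(U)={2,3,5,6,7,8} D(X)={3,4,5,6,7,8}: no change
Constraint 2 (X < Y) on D(X)={3,4,5,6,7,8} D(Y)={3,4,6}: X {3,4,5,6,7,8}->{3,4,5}; Y {3,4,6}->{4,6}
So after constraint 2: D(X) = {3,4,5}

Answer: {3,4,5}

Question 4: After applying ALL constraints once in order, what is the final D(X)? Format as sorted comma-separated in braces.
Constraint 1 (U != X) on D(U)={2,3,5,6,7,8} D(X)={3,4,5,6,7,8}: no change
Constraint 2 (X < Y) on D(X)={3,4,5,6,7,8} D(Y)={3,4,6}: X {3,4,5,6,7,8}->{3,4,5}; Y {3,4,6}->{4,6}
Constraint 3 (X < U) on D(X)={3,4,5} D(U)={2,3,5,6,7,8}: U {2,3,5,6,7,8}->{5,6,7,8}
Constraint 4 (U + Y = X) on D(U)={5,6,7,8} D(Y)={4,6} D(X)={3,4,5}: U {5,6,7,8}->{}; Y {4,6}->{}; X {3,4,5}->{}
So after all 4 constraints: D(X) = {}

Answer: {}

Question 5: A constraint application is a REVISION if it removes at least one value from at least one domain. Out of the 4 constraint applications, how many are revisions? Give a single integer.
Constraint 1 (U != X) on D(U)={2,3,5,6,7,8} D(X)={3,4,5,6,7,8}: no change => not a revision
Constraint 2 (X < Y) on D(X)={3,4,5,6,7,8} D(Y)={3,4,6}: X {3,4,5,6,7,8}->{3,4,5}; Y {3,4,6}->{4,6} => REVISION
Constraint 3 (X < U) on D(X)={3,4,5} D(U)={2,3,5,6,7,8}: U {2,3,5,6,7,8}->{5,6,7,8} => REVISION
Constraint 4 (U + Y = X) on D(U)={5,6,7,8} D(Y)={4,6} D(X)={3,4,5}: U {5,6,7,8}->{}; Y {4,6}->{}; X {3,4,5}->{} => REVISION
Total revisions = 3

Answer: 3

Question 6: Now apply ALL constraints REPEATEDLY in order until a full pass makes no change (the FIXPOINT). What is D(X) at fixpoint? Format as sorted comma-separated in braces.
pass 0 (initial): D(X)={3,4,5,6,7,8}
pass 1: U {2,3,5,6,7,8}->{}; X {3,4,5,6,7,8}->{}; Y {3,4,6}->{}
pass 2: no change
Fixpoint after 2 passes: D(X) = {}

Answer: {}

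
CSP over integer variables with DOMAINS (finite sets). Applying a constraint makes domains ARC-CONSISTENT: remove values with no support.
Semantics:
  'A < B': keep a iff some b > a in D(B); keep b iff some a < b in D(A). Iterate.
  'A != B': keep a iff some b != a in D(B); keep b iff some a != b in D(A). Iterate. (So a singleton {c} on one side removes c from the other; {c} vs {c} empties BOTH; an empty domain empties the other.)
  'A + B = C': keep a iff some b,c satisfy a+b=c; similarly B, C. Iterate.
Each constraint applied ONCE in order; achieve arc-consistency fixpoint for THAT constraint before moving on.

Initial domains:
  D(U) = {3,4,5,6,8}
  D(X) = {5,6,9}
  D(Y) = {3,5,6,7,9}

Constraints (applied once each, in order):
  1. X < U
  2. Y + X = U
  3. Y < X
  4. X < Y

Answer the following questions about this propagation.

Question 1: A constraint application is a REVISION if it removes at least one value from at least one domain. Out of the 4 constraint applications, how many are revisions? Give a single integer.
Answer: 3

Derivation:
Constraint 1 (X < U) on D(X)={5,6,9} D(U)={3,4,5,6,8}: X {5,6,9}->{5,6}; U {3,4,5,6,8}->{6,8} => REVISION
Constraint 2 (Y + X = U) on D(Y)={3,5,6,7,9} D(X)={5,6} D(U)={6,8}: Y {3,5,6,7,9}->{3}; X {5,6}->{5}; U {6,8}->{8} => REVISION
Constraint 3 (Y < X) on D(Y)={3} D(X)={5}: no change => not a revision
Constraint 4 (X < Y) on D(X)={5} D(Y)={3}: X {5}->{}; Y {3}->{} => REVISION
Total revisions = 3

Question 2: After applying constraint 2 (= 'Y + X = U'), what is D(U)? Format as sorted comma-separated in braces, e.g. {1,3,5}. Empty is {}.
Answer: {8}

Derivation:
Constraint 1 (X < U) on D(X)={5,6,9} D(U)={3,4,5,6,8}: X {5,6,9}->{5,6}; U {3,4,5,6,8}->{6,8}
Constraint 2 (Y + X = U) on D(Y)={3,5,6,7,9} D(X)={5,6} D(U)={6,8}: Y {3,5,6,7,9}->{3}; X {5,6}->{5}; U {6,8}->{8}
So after constraint 2: D(U) = {8}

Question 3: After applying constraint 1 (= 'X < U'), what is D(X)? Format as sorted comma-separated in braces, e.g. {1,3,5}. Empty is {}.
Constraint 1 (X < U) on D(X)={5,6,9} D(U)={3,4,5,6,8}: X {5,6,9}->{5,6}; U {3,4,5,6,8}->{6,8}
So after constraint 1: D(X) = {5,6}

Answer: {5,6}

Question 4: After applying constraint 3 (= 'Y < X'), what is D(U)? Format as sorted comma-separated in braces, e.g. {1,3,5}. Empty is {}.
Constraint 1 (X < U) on D(X)={5,6,9} D(U)={3,4,5,6,8}: X {5,6,9}->{5,6}; U {3,4,5,6,8}->{6,8}
Constraint 2 (Y + X = U) on D(Y)={3,5,6,7,9} D(X)={5,6} D(U)={6,8}: Y {3,5,6,7,9}->{3}; X {5,6}->{5}; U {6,8}->{8}
Constraint 3 (Y < X) on D(Y)={3} D(X)={5}: no change
So after constraint 3: D(U) = {8}

Answer: {8}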